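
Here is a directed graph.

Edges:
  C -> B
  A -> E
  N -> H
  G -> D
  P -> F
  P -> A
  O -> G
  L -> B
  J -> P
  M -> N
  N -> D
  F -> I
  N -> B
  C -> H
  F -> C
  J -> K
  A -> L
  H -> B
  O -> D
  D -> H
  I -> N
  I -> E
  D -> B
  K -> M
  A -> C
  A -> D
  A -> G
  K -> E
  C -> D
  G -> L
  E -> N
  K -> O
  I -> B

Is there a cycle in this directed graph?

DFS with white/gray/black marking, starting from L:
L gray
  B gray
  B black
L black
A gray
  G gray
    D gray
      D→B: B black — skip
      H gray
        H→B: B black — skip
      H black
    D black
    G→L: L black — skip
  G black
  A→D: D black — skip
  A→L: L black — skip
  C gray
    C→D: D black — skip
    C→H: H black — skip
    C→B: B black — skip
  C black
  E gray
    N gray
      N→B: B black — skip
      N→H: H black — skip
      N→D: D black — skip
    N black
  E black
A black
F gray
  F→C: C black — skip
  I gray
    I→B: B black — skip
    I→E: E black — skip
    I→N: N black — skip
  I black
F black
J gray
  K gray
    O gray
      O→D: D black — skip
      O→G: G black — skip
    O black
    M gray
      M→N: N black — skip
    M black
    K→E: E black — skip
  K black
  P gray
    P→F: F black — skip
    P→A: A black — skip
  P black
J black
Every edge goes to a white or black vertex — no back edge, so the graph is acyclic.

No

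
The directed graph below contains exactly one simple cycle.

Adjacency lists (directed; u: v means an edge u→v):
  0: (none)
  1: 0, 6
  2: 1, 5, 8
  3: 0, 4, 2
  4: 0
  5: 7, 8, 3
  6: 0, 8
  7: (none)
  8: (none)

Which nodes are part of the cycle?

DFS with gray/black marking from 2:
2 gray
  1 gray
    0 gray
    0 black
    6 gray
      6→0: 0 black — skip
      8 gray
      8 black
    6 black
  1 black
  5 gray
    7 gray
    7 black
    5→8: 8 black — skip
    3 gray
      3→0: 0 black — skip
      4 gray
        4→0: 0 black — skip
      4 black
      3→2: 2 is gray → back edge
Back edge closes the cycle 2 → 5 → 3 → 2; its vertices are {2, 3, 5}.

2, 3, 5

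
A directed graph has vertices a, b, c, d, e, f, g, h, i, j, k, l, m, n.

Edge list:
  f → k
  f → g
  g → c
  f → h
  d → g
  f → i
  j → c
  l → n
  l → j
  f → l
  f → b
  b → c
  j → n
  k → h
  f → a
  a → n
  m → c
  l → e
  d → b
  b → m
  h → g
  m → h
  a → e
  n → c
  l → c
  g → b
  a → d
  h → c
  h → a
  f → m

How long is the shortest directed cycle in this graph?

4

For each vertex v, BFS finds the shortest path from v back to v.
The shortest such closed walk is h → g → b → m → h, length 4.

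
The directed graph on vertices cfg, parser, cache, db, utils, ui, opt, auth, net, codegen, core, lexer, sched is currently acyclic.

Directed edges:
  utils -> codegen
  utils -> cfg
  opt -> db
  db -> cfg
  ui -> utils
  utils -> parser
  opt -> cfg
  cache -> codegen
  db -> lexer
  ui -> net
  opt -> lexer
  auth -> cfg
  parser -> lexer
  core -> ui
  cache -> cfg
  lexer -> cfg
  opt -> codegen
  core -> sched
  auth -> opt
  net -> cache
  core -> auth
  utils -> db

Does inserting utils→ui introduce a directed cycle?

Yes

Adding utils→ui creates a cycle iff ui can already reach utils.
Path from ui: ui → utils.
So ui → … → utils → ui is a cycle.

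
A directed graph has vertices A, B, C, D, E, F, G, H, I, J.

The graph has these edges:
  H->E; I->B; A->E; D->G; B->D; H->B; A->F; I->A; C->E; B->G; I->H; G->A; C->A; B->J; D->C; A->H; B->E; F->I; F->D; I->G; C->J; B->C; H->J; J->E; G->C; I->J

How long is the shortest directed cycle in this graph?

3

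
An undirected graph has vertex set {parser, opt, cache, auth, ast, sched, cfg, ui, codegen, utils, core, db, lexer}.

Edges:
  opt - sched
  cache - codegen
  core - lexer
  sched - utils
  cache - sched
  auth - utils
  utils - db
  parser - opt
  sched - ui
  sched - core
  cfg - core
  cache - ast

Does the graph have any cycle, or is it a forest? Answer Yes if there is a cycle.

DFS, tracking each vertex's parent; an edge to a visited non-parent vertex closes a cycle.
Start from auth:
visit auth (parent –)
  visit utils (parent auth)
    visit db (parent utils)
      db–utils: parent, skip
    utils–auth: parent, skip
    visit sched (parent utils)
      visit ui (parent sched)
        ui–sched: parent, skip
      visit core (parent sched)
        visit cfg (parent core)
          cfg–core: parent, skip
        core–sched: parent, skip
        visit lexer (parent core)
          lexer–core: parent, skip
      sched–utils: parent, skip
      visit opt (parent sched)
        visit parser (parent opt)
          parser–opt: parent, skip
        opt–sched: parent, skip
      visit cache (parent sched)
        cache–sched: parent, skip
        visit ast (parent cache)
          ast–cache: parent, skip
        visit codegen (parent cache)
          codegen–cache: parent, skip
No non-parent visited neighbor found — the graph is a forest.

No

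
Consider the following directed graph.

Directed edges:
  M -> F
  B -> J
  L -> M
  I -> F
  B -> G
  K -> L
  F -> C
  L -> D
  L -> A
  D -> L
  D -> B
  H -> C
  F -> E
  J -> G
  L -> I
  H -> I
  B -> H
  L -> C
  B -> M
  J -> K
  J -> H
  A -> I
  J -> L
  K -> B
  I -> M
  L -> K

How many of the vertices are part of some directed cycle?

A vertex is on a directed cycle iff it belongs to a strongly connected component of size ≥ 2 (or has a self-loop).
The vertices on cycles are {B, D, J, K, L} — 5 in total.

5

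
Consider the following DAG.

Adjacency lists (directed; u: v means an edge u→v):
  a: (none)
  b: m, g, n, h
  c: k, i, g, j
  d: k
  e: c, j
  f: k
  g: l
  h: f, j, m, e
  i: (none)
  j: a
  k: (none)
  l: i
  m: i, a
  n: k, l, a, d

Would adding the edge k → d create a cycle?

Adding k→d creates a cycle iff d can already reach k.
Path from d: d → k.
So d → … → k → d is a cycle.

Yes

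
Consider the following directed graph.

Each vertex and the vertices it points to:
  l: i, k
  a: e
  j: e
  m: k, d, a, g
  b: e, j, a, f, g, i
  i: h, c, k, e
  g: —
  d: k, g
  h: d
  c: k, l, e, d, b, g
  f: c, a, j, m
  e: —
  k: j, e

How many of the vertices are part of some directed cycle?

A vertex is on a directed cycle iff it belongs to a strongly connected component of size ≥ 2 (or has a self-loop).
The vertices on cycles are {b, c, f, i, l} — 5 in total.

5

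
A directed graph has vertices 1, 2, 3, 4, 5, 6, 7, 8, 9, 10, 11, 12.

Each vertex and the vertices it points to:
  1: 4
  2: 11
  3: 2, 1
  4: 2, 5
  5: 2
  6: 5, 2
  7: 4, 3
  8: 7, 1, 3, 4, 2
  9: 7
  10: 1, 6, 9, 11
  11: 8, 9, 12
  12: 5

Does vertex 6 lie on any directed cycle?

No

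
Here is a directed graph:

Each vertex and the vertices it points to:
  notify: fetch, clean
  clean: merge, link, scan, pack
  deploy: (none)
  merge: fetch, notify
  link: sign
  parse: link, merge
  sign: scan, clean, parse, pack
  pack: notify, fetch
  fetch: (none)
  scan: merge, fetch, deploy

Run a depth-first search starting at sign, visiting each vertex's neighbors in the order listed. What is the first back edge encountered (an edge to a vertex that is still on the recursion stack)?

clean->merge

DFS from sign (visiting each vertex's neighbors in the order listed); mark gray on enter, black on exit:
sign gray
  scan gray
    merge gray
      fetch gray
      fetch black
      notify gray
        notify→fetch: fetch black — skip
        clean gray
          clean→merge: merge is gray → back edge
First back edge: clean → merge.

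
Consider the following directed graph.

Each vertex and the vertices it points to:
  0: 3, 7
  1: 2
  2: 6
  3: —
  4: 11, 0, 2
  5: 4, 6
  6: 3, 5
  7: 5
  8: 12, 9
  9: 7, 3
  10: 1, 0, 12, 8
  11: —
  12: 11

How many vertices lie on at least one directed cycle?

A vertex is on a directed cycle iff it belongs to a strongly connected component of size ≥ 2 (or has a self-loop).
The vertices on cycles are {0, 2, 4, 5, 6, 7} — 6 in total.

6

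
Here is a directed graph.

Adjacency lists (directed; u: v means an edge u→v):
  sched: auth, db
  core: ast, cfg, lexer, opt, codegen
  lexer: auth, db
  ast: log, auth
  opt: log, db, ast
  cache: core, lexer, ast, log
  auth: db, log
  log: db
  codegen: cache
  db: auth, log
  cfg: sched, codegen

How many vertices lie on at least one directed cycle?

A vertex is on a directed cycle iff it belongs to a strongly connected component of size ≥ 2 (or has a self-loop).
The vertices on cycles are {db, cfg, log, auth, core, cache, codegen} — 7 in total.

7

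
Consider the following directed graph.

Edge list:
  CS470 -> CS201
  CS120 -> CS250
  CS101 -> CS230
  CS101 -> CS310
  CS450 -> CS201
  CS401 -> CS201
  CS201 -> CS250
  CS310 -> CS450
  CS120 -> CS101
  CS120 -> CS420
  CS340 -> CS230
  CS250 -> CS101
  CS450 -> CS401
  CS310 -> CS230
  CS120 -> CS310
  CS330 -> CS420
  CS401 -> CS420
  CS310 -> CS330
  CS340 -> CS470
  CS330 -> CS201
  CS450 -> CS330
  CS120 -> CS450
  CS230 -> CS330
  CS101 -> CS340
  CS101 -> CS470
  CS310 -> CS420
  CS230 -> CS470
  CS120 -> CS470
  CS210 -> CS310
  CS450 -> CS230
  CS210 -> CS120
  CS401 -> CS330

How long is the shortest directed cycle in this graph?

4

For each vertex v, BFS finds the shortest path from v back to v.
The shortest such closed walk is CS250 → CS101 → CS470 → CS201 → CS250, length 4.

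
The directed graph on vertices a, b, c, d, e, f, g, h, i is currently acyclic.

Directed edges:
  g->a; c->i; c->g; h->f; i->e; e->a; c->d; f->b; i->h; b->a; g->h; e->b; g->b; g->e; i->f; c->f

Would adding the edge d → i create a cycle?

No

Adding d→i creates a cycle iff i can already reach d.
Explore from i: no path reaches d. The graph stays acyclic.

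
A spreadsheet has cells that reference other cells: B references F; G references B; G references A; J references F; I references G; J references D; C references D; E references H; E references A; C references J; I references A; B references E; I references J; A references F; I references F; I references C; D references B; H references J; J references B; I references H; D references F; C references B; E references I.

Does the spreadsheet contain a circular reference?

Yes

DFS with white/gray/black marking, starting from A:
A gray
  F gray
  F black
A black
B gray
  E gray
    I gray
      G gray
        G→A: A black — skip
        G→B: B is gray → back edge
Back edge found, so a cycle exists: B → E → I → G → B.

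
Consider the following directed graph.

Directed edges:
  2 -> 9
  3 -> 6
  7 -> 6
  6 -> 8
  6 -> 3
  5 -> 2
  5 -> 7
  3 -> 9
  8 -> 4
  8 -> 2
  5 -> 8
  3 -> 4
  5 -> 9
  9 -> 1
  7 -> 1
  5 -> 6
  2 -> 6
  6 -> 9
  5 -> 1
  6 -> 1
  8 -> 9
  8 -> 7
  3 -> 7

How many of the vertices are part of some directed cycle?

A vertex is on a directed cycle iff it belongs to a strongly connected component of size ≥ 2 (or has a self-loop).
The vertices on cycles are {2, 3, 6, 7, 8} — 5 in total.

5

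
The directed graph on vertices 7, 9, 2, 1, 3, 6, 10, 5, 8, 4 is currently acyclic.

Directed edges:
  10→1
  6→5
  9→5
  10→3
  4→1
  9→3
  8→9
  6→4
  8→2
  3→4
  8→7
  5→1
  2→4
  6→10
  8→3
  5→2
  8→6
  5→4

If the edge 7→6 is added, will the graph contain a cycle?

Adding 7→6 creates a cycle iff 6 can already reach 7.
Explore from 6: no path reaches 7. The graph stays acyclic.

No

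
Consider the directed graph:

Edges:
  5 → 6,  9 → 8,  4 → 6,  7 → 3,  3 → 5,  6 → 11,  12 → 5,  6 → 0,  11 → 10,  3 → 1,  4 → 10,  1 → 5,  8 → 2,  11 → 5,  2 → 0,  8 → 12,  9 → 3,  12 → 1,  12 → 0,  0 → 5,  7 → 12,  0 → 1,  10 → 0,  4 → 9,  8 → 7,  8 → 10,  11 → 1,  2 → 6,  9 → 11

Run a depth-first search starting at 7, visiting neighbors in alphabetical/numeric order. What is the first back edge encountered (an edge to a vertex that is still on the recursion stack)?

0->1

DFS from 7 (visiting neighbors in alphabetical/numeric order); mark gray on enter, black on exit:
7 gray
  3 gray
    1 gray
      5 gray
        6 gray
          0 gray
            0→1: 1 is gray → back edge
First back edge: 0 → 1.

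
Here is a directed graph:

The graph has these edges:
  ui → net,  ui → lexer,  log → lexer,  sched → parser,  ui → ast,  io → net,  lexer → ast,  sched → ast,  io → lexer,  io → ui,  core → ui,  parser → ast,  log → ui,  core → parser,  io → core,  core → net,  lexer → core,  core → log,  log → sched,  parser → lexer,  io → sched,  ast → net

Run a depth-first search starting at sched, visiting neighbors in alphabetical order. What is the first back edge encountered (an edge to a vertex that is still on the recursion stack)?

log->lexer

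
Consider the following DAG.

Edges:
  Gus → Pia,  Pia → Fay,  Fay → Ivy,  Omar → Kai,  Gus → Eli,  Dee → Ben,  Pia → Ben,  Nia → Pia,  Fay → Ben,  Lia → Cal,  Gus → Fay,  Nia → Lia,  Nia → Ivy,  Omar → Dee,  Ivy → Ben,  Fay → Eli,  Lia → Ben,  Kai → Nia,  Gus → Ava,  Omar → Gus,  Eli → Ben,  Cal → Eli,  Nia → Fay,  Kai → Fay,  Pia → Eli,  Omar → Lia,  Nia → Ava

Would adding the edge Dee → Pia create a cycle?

No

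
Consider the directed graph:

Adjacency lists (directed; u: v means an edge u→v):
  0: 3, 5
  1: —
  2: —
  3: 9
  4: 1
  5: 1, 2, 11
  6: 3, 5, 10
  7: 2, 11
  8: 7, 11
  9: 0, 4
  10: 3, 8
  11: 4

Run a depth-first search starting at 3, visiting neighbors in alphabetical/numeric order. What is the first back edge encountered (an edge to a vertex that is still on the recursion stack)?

DFS from 3 (visiting neighbors in alphabetical/numeric order); mark gray on enter, black on exit:
3 gray
  9 gray
    0 gray
      0→3: 3 is gray → back edge
First back edge: 0 → 3.

0→3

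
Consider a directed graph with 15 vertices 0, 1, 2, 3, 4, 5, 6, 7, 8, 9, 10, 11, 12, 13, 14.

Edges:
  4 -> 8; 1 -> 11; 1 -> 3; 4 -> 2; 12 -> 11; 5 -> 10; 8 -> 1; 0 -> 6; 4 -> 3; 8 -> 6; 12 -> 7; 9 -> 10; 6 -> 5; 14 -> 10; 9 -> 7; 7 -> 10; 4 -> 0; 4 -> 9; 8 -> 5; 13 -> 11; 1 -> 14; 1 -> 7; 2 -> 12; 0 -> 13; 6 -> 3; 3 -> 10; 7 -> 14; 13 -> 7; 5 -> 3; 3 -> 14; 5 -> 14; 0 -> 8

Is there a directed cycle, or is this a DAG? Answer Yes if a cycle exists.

DFS with white/gray/black marking, starting from 4:
4 gray
  3 gray
    14 gray
      10 gray
      10 black
    14 black
    3→10: 10 black — skip
  3 black
  0 gray
    13 gray
      7 gray
        7→14: 14 black — skip
        7→10: 10 black — skip
      7 black
      11 gray
      11 black
    13 black
    6 gray
      5 gray
        5→3: 3 black — skip
        5→10: 10 black — skip
        5→14: 14 black — skip
      5 black
      6→3: 3 black — skip
    6 black
    8 gray
      8→6: 6 black — skip
      8→5: 5 black — skip
      1 gray
        1→3: 3 black — skip
        1→11: 11 black — skip
        1→7: 7 black — skip
        1→14: 14 black — skip
      1 black
    8 black
  0 black
  4→8: 8 black — skip
  2 gray
    12 gray
      12→11: 11 black — skip
      12→7: 7 black — skip
    12 black
  2 black
  9 gray
    9→7: 7 black — skip
    9→10: 10 black — skip
  9 black
4 black
Every edge goes to a white or black vertex — no back edge, so the graph is acyclic.

No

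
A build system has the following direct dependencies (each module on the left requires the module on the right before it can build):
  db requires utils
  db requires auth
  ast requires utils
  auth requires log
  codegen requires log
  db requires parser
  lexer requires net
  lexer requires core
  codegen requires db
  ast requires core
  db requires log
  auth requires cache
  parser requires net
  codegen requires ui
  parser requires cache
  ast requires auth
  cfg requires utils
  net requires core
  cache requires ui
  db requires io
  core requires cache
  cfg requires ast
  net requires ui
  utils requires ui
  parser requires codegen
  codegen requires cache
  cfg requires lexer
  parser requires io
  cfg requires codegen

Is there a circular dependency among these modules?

Yes

DFS with white/gray/black marking, starting from log:
log gray
log black
utils gray
  ui gray
  ui black
utils black
io gray
io black
ast gray
  core gray
    cache gray
      cache→ui: ui black — skip
    cache black
  core black
  ast→utils: utils black — skip
  auth gray
    auth→log: log black — skip
    auth→cache: cache black — skip
  auth black
ast black
cfg gray
  cfg→utils: utils black — skip
  lexer gray
    net gray
      net→core: core black — skip
      net→ui: ui black — skip
    net black
    lexer→core: core black — skip
  lexer black
  cfg→ast: ast black — skip
  codegen gray
    codegen→ui: ui black — skip
    codegen→cache: cache black — skip
    db gray
      db→auth: auth black — skip
      db→io: io black — skip
      db→log: log black — skip
      parser gray
        parser→io: io black — skip
        parser→cache: cache black — skip
        parser→codegen: codegen is gray → back edge
Back edge found, so a cycle exists: codegen → db → parser → codegen.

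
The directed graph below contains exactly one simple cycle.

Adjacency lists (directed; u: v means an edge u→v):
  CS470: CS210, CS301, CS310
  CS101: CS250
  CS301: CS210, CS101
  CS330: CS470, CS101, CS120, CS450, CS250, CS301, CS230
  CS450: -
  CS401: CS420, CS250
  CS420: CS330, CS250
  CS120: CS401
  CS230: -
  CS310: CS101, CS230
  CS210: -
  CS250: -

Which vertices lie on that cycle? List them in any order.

DFS with gray/black marking from CS330:
CS330 gray
  CS470 gray
    CS210 gray
    CS210 black
    CS301 gray
      CS301→CS210: CS210 black — skip
      CS101 gray
        CS250 gray
        CS250 black
      CS101 black
    CS301 black
    CS310 gray
      CS310→CS101: CS101 black — skip
      CS230 gray
      CS230 black
    CS310 black
  CS470 black
  CS330→CS101: CS101 black — skip
  CS120 gray
    CS401 gray
      CS420 gray
        CS420→CS330: CS330 is gray → back edge
Back edge closes the cycle CS330 → CS120 → CS401 → CS420 → CS330; its vertices are {CS120, CS330, CS401, CS420}.

CS120, CS330, CS401, CS420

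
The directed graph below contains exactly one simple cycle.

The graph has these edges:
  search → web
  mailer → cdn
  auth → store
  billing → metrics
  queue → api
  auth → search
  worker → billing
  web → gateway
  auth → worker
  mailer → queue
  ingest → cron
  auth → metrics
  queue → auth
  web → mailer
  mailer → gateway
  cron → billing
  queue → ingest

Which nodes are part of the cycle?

web, auth, queue, mailer, search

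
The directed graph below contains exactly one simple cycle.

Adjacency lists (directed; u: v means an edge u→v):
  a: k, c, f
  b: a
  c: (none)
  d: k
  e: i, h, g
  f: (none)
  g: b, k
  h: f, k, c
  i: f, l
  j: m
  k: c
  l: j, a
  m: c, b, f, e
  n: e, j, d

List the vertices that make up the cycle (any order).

DFS with gray/black marking from e:
e gray
  i gray
    f gray
    f black
    l gray
      j gray
        m gray
          c gray
          c black
          b gray
            a gray
              k gray
                k→c: c black — skip
              k black
              a→c: c black — skip
              a→f: f black — skip
            a black
          b black
          m→f: f black — skip
          m→e: e is gray → back edge
Back edge closes the cycle e → i → l → j → m → e; its vertices are {e, i, j, l, m}.

e, i, j, l, m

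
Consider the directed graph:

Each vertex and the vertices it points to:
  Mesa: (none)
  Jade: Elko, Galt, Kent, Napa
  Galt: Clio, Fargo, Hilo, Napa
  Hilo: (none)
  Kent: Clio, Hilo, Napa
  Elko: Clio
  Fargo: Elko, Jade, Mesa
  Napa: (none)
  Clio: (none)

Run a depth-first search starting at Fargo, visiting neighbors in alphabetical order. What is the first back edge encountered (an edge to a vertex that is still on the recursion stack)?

DFS from Fargo (visiting neighbors in alphabetical order); mark gray on enter, black on exit:
Fargo gray
  Elko gray
    Clio gray
    Clio black
  Elko black
  Jade gray
    Jade→Elko: Elko black — skip
    Galt gray
      Galt→Clio: Clio black — skip
      Galt→Fargo: Fargo is gray → back edge
First back edge: Galt → Fargo.

Galt→Fargo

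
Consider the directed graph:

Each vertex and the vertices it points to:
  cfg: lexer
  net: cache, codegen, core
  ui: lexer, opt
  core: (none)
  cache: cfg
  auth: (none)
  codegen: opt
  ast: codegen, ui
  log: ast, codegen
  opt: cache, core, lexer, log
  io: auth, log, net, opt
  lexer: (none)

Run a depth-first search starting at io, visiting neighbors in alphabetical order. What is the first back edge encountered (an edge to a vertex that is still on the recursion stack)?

DFS from io (visiting neighbors in alphabetical order); mark gray on enter, black on exit:
io gray
  auth gray
  auth black
  log gray
    ast gray
      codegen gray
        opt gray
          cache gray
            cfg gray
              lexer gray
              lexer black
            cfg black
          cache black
          core gray
          core black
          opt→lexer: lexer black — skip
          opt→log: log is gray → back edge
First back edge: opt → log.

opt->log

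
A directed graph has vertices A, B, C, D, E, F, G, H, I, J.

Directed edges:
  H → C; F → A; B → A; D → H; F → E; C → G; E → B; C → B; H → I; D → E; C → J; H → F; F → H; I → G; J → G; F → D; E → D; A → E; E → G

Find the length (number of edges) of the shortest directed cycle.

For each vertex v, BFS finds the shortest path from v back to v.
The shortest such closed walk is H → F → H, length 2.

2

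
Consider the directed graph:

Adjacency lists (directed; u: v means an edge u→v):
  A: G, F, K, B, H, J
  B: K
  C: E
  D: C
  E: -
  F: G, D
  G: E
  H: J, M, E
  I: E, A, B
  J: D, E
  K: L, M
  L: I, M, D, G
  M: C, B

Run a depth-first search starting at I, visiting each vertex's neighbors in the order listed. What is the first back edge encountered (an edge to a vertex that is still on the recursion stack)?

L→I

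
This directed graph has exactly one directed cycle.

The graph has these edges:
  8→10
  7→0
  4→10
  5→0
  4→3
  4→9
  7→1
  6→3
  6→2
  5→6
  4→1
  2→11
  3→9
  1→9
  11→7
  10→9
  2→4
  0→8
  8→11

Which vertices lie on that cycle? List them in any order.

0, 7, 8, 11

DFS with gray/black marking from 0:
0 gray
  8 gray
    11 gray
      7 gray
        1 gray
          9 gray
          9 black
        1 black
        7→0: 0 is gray → back edge
Back edge closes the cycle 0 → 8 → 11 → 7 → 0; its vertices are {0, 7, 8, 11}.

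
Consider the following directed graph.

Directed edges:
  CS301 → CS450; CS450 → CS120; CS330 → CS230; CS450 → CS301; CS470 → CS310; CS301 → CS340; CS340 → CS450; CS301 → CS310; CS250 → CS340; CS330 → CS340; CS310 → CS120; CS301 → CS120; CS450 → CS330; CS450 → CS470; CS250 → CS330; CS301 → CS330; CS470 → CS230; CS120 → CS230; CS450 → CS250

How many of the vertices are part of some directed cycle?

5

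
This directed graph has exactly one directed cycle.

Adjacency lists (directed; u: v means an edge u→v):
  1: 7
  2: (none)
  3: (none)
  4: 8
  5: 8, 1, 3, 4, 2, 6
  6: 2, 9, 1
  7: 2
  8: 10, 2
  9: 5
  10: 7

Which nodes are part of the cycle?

DFS with gray/black marking from 5:
5 gray
  8 gray
    10 gray
      7 gray
        2 gray
        2 black
      7 black
    10 black
    8→2: 2 black — skip
  8 black
  1 gray
    1→7: 7 black — skip
  1 black
  3 gray
  3 black
  4 gray
    4→8: 8 black — skip
  4 black
  5→2: 2 black — skip
  6 gray
    6→2: 2 black — skip
    9 gray
      9→5: 5 is gray → back edge
Back edge closes the cycle 5 → 6 → 9 → 5; its vertices are {5, 6, 9}.

5, 6, 9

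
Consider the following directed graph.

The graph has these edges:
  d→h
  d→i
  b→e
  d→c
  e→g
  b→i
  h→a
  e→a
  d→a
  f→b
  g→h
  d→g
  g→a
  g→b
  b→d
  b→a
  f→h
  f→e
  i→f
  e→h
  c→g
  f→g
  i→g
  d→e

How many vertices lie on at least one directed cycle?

A vertex is on a directed cycle iff it belongs to a strongly connected component of size ≥ 2 (or has a self-loop).
The vertices on cycles are {b, c, d, e, f, g, i} — 7 in total.

7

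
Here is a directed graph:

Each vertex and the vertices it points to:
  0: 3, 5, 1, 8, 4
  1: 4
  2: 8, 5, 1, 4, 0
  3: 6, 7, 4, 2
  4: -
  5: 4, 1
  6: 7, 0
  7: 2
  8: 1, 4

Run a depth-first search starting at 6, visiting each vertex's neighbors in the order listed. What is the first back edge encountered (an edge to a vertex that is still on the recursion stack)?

3→6

DFS from 6 (visiting each vertex's neighbors in the order listed); mark gray on enter, black on exit:
6 gray
  7 gray
    2 gray
      8 gray
        1 gray
          4 gray
          4 black
        1 black
        8→4: 4 black — skip
      8 black
      5 gray
        5→4: 4 black — skip
        5→1: 1 black — skip
      5 black
      2→1: 1 black — skip
      2→4: 4 black — skip
      0 gray
        3 gray
          3→6: 6 is gray → back edge
First back edge: 3 → 6.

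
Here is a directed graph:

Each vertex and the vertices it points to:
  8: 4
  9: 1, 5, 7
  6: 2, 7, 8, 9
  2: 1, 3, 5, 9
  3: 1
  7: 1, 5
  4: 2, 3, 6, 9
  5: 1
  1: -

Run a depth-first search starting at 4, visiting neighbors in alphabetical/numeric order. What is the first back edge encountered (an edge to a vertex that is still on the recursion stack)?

8->4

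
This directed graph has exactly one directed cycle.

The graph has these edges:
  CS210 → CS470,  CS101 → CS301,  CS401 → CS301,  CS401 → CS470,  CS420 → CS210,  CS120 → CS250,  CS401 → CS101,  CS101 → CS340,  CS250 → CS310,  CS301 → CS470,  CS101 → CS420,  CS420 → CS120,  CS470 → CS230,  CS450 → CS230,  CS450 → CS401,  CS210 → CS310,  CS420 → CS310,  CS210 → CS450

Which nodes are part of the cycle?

CS101, CS210, CS401, CS420, CS450

DFS with gray/black marking from CS101:
CS101 gray
  CS301 gray
    CS470 gray
      CS230 gray
      CS230 black
    CS470 black
  CS301 black
  CS340 gray
  CS340 black
  CS420 gray
    CS120 gray
      CS250 gray
        CS310 gray
        CS310 black
      CS250 black
    CS120 black
    CS210 gray
      CS450 gray
        CS401 gray
          CS401→CS101: CS101 is gray → back edge
Back edge closes the cycle CS101 → CS420 → CS210 → CS450 → CS401 → CS101; its vertices are {CS101, CS210, CS401, CS420, CS450}.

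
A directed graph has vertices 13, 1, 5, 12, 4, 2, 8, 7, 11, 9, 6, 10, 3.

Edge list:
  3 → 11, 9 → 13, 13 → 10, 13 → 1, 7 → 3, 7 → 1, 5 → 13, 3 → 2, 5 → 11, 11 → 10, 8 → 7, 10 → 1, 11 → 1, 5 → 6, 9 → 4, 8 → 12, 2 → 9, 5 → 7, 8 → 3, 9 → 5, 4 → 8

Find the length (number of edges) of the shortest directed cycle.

5

For each vertex v, BFS finds the shortest path from v back to v.
The shortest such closed walk is 9 → 5 → 7 → 3 → 2 → 9, length 5.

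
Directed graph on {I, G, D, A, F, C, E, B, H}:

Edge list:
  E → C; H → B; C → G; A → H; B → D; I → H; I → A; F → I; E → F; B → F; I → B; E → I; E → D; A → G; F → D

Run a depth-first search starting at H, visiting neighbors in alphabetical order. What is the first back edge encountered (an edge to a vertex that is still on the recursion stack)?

A->H

DFS from H (visiting neighbors in alphabetical order); mark gray on enter, black on exit:
H gray
  B gray
    D gray
    D black
    F gray
      F→D: D black — skip
      I gray
        A gray
          G gray
          G black
          A→H: H is gray → back edge
First back edge: A → H.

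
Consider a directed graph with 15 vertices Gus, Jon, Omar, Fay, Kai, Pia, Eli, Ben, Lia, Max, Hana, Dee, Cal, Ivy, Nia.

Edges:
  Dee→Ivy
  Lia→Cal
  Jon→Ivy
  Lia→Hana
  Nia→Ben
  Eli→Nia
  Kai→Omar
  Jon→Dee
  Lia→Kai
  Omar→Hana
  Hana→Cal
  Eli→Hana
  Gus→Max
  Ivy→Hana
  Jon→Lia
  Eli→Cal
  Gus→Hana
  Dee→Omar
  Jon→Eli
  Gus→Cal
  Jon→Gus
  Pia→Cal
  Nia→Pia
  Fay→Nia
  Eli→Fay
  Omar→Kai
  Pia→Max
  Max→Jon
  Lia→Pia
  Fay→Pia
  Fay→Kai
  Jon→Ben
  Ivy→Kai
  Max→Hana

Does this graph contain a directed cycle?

Yes

DFS with white/gray/black marking, starting from Kai:
Kai gray
  Omar gray
    Omar→Kai: Kai is gray → back edge
Back edge found, so a cycle exists: Kai → Omar → Kai.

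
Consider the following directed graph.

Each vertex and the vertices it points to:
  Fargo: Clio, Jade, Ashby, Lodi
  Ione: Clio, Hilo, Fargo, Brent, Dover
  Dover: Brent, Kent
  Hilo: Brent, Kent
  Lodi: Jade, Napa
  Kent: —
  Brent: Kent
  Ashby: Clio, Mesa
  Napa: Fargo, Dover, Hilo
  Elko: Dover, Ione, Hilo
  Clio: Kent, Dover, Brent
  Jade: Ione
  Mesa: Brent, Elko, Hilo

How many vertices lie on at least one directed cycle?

8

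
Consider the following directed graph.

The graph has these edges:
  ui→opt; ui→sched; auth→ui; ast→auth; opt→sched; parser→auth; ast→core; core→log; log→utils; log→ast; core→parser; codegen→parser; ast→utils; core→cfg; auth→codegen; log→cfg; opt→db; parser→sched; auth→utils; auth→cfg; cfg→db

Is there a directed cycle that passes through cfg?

No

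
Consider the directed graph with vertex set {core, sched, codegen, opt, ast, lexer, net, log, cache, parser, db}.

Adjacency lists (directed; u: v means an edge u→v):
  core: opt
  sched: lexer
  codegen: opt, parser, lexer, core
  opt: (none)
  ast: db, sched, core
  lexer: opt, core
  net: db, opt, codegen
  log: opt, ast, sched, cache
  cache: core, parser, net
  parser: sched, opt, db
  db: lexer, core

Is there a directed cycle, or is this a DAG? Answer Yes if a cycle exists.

DFS with white/gray/black marking, starting from core:
core gray
  opt gray
  opt black
core black
sched gray
  lexer gray
    lexer→opt: opt black — skip
    lexer→core: core black — skip
  lexer black
sched black
codegen gray
  codegen→opt: opt black — skip
  parser gray
    parser→sched: sched black — skip
    parser→opt: opt black — skip
    db gray
      db→lexer: lexer black — skip
      db→core: core black — skip
    db black
  parser black
  codegen→lexer: lexer black — skip
  codegen→core: core black — skip
codegen black
ast gray
  ast→db: db black — skip
  ast→sched: sched black — skip
  ast→core: core black — skip
ast black
net gray
  net→db: db black — skip
  net→opt: opt black — skip
  net→codegen: codegen black — skip
net black
log gray
  log→opt: opt black — skip
  log→ast: ast black — skip
  log→sched: sched black — skip
  cache gray
    cache→core: core black — skip
    cache→parser: parser black — skip
    cache→net: net black — skip
  cache black
log black
Every edge goes to a white or black vertex — no back edge, so the graph is acyclic.

No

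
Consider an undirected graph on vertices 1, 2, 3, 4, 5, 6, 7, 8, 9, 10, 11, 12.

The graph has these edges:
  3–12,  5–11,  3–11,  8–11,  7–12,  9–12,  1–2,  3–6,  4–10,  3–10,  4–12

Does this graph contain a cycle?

DFS, tracking each vertex's parent; an edge to a visited non-parent vertex closes a cycle.
Start from 7:
visit 7 (parent –)
  visit 12 (parent 7)
    12–7: parent, skip
    visit 9 (parent 12)
      9–12: parent, skip
    visit 4 (parent 12)
      visit 10 (parent 4)
        visit 3 (parent 10)
          visit 11 (parent 3)
            visit 5 (parent 11)
              5–11: parent, skip
            visit 8 (parent 11)
              8–11: parent, skip
            11–3: parent, skip
          visit 6 (parent 3)
            6–3: parent, skip
          3–12: 12 visited and ≠ parent → cycle
Cycle: 12 – 4 – 10 – 3 – 12.

Yes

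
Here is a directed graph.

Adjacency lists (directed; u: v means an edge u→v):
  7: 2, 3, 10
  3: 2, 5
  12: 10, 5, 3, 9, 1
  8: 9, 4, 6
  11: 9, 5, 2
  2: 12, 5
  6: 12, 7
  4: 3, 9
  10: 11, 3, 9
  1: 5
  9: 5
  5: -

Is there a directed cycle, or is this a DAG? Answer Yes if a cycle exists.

Yes

DFS with white/gray/black marking, starting from 4:
4 gray
  3 gray
    2 gray
      12 gray
        10 gray
          11 gray
            9 gray
              5 gray
              5 black
            9 black
            11→5: 5 black — skip
            11→2: 2 is gray → back edge
Back edge found, so a cycle exists: 2 → 12 → 10 → 11 → 2.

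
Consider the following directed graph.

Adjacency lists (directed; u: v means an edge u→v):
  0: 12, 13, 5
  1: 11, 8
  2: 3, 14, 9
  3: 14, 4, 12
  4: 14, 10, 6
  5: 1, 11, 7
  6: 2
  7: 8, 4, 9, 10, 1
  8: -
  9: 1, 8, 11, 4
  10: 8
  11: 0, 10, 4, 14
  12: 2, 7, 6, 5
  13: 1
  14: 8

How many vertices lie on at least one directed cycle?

12

A vertex is on a directed cycle iff it belongs to a strongly connected component of size ≥ 2 (or has a self-loop).
The vertices on cycles are {0, 1, 2, 3, 4, 5, 6, 7, 9, 11, 12, 13} — 12 in total.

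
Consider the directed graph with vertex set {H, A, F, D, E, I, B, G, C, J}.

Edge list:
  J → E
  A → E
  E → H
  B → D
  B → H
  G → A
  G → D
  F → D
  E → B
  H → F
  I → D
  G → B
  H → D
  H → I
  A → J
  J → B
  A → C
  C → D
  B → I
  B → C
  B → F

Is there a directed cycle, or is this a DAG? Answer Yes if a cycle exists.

DFS with white/gray/black marking, starting from I:
I gray
  D gray
  D black
I black
H gray
  H→I: I black — skip
  F gray
    F→D: D black — skip
  F black
  H→D: D black — skip
H black
A gray
  C gray
    C→D: D black — skip
  C black
  E gray
    E→H: H black — skip
    B gray
      B→D: D black — skip
      B→F: F black — skip
      B→I: I black — skip
      B→C: C black — skip
      B→H: H black — skip
    B black
  E black
  J gray
    J→E: E black — skip
    J→B: B black — skip
  J black
A black
G gray
  G→D: D black — skip
  G→A: A black — skip
  G→B: B black — skip
G black
Every edge goes to a white or black vertex — no back edge, so the graph is acyclic.

No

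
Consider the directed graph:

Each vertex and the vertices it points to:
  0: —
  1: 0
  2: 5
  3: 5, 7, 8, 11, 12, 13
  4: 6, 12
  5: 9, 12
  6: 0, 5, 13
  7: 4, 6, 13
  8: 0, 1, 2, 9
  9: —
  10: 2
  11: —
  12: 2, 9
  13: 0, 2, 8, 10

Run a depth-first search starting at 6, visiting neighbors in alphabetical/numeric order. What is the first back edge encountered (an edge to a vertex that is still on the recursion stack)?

DFS from 6 (visiting neighbors in alphabetical/numeric order); mark gray on enter, black on exit:
6 gray
  0 gray
  0 black
  5 gray
    9 gray
    9 black
    12 gray
      2 gray
        2→5: 5 is gray → back edge
First back edge: 2 → 5.

2->5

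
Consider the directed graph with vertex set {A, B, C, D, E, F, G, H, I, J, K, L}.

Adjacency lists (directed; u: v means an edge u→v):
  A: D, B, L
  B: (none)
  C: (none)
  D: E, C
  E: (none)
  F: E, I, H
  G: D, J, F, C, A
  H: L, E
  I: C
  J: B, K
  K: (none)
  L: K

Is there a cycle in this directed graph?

DFS with white/gray/black marking, starting from L:
L gray
  K gray
  K black
L black
A gray
  D gray
    E gray
    E black
    C gray
    C black
  D black
  B gray
  B black
  A→L: L black — skip
A black
F gray
  F→E: E black — skip
  I gray
    I→C: C black — skip
  I black
  H gray
    H→L: L black — skip
    H→E: E black — skip
  H black
F black
G gray
  G→D: D black — skip
  J gray
    J→B: B black — skip
    J→K: K black — skip
  J black
  G→F: F black — skip
  G→C: C black — skip
  G→A: A black — skip
G black
Every edge goes to a white or black vertex — no back edge, so the graph is acyclic.

No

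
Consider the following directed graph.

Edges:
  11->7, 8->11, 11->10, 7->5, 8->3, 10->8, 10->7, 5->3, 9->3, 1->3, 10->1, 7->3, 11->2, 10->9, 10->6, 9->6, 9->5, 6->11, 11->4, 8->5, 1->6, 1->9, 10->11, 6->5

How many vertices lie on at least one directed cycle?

A vertex is on a directed cycle iff it belongs to a strongly connected component of size ≥ 2 (or has a self-loop).
The vertices on cycles are {1, 6, 8, 9, 10, 11} — 6 in total.

6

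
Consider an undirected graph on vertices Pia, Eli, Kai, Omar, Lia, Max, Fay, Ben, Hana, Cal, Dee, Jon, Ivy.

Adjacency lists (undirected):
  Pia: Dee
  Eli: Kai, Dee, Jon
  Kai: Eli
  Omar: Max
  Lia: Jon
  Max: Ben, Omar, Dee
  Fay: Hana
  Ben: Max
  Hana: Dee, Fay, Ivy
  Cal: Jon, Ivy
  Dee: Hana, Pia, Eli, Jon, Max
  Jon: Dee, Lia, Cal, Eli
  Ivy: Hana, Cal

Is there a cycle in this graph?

Yes

DFS, tracking each vertex's parent; an edge to a visited non-parent vertex closes a cycle.
Start from Pia:
visit Pia (parent –)
  visit Dee (parent Pia)
    visit Hana (parent Dee)
      Hana–Dee: parent, skip
      visit Fay (parent Hana)
        Fay–Hana: parent, skip
      visit Ivy (parent Hana)
        Ivy–Hana: parent, skip
        visit Cal (parent Ivy)
          visit Jon (parent Cal)
            Jon–Dee: Dee visited and ≠ parent → cycle
Cycle: Dee – Hana – Ivy – Cal – Jon – Dee.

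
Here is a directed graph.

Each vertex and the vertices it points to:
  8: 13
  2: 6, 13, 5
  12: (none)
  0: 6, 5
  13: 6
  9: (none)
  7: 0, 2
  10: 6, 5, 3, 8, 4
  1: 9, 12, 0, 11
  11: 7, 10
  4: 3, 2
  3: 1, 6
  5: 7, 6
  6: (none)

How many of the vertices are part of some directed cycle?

A vertex is on a directed cycle iff it belongs to a strongly connected component of size ≥ 2 (or has a self-loop).
The vertices on cycles are {0, 1, 2, 3, 4, 5, 7, 10, 11} — 9 in total.

9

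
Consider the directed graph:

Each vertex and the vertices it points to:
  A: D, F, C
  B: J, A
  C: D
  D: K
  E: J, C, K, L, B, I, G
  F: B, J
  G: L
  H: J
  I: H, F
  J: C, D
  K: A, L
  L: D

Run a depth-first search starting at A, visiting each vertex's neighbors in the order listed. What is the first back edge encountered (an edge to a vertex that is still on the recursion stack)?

DFS from A (visiting each vertex's neighbors in the order listed); mark gray on enter, black on exit:
A gray
  D gray
    K gray
      K→A: A is gray → back edge
First back edge: K → A.

K→A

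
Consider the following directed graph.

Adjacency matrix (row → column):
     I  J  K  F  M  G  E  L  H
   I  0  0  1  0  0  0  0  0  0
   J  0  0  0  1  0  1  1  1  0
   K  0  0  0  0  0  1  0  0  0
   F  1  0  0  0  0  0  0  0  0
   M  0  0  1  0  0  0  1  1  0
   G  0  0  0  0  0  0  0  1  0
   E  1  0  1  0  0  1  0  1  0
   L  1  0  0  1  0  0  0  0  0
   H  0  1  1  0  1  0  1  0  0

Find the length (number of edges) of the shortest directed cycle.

4

For each vertex v, BFS finds the shortest path from v back to v.
The shortest such closed walk is L → I → K → G → L, length 4.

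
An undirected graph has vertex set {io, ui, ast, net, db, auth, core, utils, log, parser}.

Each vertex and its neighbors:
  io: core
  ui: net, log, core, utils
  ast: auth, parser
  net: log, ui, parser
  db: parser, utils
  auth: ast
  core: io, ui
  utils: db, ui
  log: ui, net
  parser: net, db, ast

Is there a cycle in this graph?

Yes

DFS, tracking each vertex's parent; an edge to a visited non-parent vertex closes a cycle.
Start from auth:
visit auth (parent –)
  visit ast (parent auth)
    ast–auth: parent, skip
    visit parser (parent ast)
      visit net (parent parser)
        visit log (parent net)
          visit ui (parent log)
            ui–net: net visited and ≠ parent → cycle
Cycle: net – log – ui – net.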